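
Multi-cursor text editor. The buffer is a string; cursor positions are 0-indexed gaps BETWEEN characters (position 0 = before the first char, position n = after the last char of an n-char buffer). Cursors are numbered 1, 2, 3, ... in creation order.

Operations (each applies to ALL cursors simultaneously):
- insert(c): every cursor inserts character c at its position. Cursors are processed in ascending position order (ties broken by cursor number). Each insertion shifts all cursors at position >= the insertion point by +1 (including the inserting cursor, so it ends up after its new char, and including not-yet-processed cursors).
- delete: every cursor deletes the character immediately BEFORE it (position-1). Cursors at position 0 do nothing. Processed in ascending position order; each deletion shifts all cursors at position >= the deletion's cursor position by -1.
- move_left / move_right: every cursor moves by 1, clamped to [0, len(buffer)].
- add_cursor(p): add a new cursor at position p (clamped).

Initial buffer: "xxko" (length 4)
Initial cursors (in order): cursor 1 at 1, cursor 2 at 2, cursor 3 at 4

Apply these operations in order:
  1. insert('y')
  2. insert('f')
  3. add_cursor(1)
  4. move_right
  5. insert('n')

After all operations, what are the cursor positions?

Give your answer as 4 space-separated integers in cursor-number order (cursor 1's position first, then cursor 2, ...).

Answer: 6 10 14 3

Derivation:
After op 1 (insert('y')): buffer="xyxykoy" (len 7), cursors c1@2 c2@4 c3@7, authorship .1.2..3
After op 2 (insert('f')): buffer="xyfxyfkoyf" (len 10), cursors c1@3 c2@6 c3@10, authorship .11.22..33
After op 3 (add_cursor(1)): buffer="xyfxyfkoyf" (len 10), cursors c4@1 c1@3 c2@6 c3@10, authorship .11.22..33
After op 4 (move_right): buffer="xyfxyfkoyf" (len 10), cursors c4@2 c1@4 c2@7 c3@10, authorship .11.22..33
After op 5 (insert('n')): buffer="xynfxnyfknoyfn" (len 14), cursors c4@3 c1@6 c2@10 c3@14, authorship .141.122.2.333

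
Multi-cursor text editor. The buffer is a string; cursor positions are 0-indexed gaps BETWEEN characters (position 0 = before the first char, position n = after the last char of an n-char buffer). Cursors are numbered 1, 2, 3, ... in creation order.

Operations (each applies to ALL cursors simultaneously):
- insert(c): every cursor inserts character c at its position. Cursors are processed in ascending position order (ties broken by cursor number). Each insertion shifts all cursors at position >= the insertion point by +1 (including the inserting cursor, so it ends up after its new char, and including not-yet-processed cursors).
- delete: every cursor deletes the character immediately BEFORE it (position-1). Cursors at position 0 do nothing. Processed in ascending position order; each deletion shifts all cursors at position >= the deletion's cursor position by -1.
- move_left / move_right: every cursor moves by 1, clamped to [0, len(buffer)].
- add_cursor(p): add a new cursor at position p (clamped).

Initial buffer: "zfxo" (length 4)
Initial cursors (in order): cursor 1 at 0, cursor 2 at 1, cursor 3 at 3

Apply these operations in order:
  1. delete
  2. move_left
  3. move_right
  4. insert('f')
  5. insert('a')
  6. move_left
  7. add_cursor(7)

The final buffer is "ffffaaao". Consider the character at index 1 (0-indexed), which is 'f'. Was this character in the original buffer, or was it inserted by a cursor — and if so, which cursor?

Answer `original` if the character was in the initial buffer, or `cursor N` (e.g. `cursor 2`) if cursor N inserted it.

Answer: cursor 1

Derivation:
After op 1 (delete): buffer="fo" (len 2), cursors c1@0 c2@0 c3@1, authorship ..
After op 2 (move_left): buffer="fo" (len 2), cursors c1@0 c2@0 c3@0, authorship ..
After op 3 (move_right): buffer="fo" (len 2), cursors c1@1 c2@1 c3@1, authorship ..
After op 4 (insert('f')): buffer="ffffo" (len 5), cursors c1@4 c2@4 c3@4, authorship .123.
After op 5 (insert('a')): buffer="ffffaaao" (len 8), cursors c1@7 c2@7 c3@7, authorship .123123.
After op 6 (move_left): buffer="ffffaaao" (len 8), cursors c1@6 c2@6 c3@6, authorship .123123.
After op 7 (add_cursor(7)): buffer="ffffaaao" (len 8), cursors c1@6 c2@6 c3@6 c4@7, authorship .123123.
Authorship (.=original, N=cursor N): . 1 2 3 1 2 3 .
Index 1: author = 1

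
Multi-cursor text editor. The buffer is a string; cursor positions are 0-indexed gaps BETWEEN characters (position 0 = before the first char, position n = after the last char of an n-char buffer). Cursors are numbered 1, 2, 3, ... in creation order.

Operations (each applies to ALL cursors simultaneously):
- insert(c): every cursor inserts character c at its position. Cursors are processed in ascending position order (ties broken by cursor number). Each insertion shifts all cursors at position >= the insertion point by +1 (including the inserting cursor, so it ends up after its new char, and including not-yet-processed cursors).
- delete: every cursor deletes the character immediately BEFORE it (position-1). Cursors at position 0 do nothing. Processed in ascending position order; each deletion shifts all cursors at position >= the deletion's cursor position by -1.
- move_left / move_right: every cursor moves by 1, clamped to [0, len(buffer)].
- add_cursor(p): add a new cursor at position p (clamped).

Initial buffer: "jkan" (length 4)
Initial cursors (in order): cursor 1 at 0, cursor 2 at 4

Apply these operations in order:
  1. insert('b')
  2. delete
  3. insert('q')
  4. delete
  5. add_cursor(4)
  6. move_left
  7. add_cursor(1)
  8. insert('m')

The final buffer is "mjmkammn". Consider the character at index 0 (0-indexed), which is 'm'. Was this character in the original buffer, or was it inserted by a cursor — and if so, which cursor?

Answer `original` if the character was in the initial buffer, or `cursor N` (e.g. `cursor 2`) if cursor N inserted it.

After op 1 (insert('b')): buffer="bjkanb" (len 6), cursors c1@1 c2@6, authorship 1....2
After op 2 (delete): buffer="jkan" (len 4), cursors c1@0 c2@4, authorship ....
After op 3 (insert('q')): buffer="qjkanq" (len 6), cursors c1@1 c2@6, authorship 1....2
After op 4 (delete): buffer="jkan" (len 4), cursors c1@0 c2@4, authorship ....
After op 5 (add_cursor(4)): buffer="jkan" (len 4), cursors c1@0 c2@4 c3@4, authorship ....
After op 6 (move_left): buffer="jkan" (len 4), cursors c1@0 c2@3 c3@3, authorship ....
After op 7 (add_cursor(1)): buffer="jkan" (len 4), cursors c1@0 c4@1 c2@3 c3@3, authorship ....
After op 8 (insert('m')): buffer="mjmkammn" (len 8), cursors c1@1 c4@3 c2@7 c3@7, authorship 1.4..23.
Authorship (.=original, N=cursor N): 1 . 4 . . 2 3 .
Index 0: author = 1

Answer: cursor 1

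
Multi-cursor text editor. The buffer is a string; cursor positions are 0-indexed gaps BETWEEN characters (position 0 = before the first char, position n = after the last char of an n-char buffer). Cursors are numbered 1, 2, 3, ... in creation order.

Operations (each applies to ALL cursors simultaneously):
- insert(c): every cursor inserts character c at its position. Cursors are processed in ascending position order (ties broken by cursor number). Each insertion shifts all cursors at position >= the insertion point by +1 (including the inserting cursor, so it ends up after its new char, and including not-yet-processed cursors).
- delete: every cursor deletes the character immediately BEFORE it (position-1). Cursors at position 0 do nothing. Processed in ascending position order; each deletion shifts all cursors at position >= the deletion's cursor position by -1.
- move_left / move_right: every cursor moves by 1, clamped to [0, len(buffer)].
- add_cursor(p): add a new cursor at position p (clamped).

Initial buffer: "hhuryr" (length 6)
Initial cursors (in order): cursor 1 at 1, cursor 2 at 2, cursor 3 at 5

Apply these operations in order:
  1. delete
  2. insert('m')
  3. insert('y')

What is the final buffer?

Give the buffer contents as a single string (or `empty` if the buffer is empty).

After op 1 (delete): buffer="urr" (len 3), cursors c1@0 c2@0 c3@2, authorship ...
After op 2 (insert('m')): buffer="mmurmr" (len 6), cursors c1@2 c2@2 c3@5, authorship 12..3.
After op 3 (insert('y')): buffer="mmyyurmyr" (len 9), cursors c1@4 c2@4 c3@8, authorship 1212..33.

Answer: mmyyurmyr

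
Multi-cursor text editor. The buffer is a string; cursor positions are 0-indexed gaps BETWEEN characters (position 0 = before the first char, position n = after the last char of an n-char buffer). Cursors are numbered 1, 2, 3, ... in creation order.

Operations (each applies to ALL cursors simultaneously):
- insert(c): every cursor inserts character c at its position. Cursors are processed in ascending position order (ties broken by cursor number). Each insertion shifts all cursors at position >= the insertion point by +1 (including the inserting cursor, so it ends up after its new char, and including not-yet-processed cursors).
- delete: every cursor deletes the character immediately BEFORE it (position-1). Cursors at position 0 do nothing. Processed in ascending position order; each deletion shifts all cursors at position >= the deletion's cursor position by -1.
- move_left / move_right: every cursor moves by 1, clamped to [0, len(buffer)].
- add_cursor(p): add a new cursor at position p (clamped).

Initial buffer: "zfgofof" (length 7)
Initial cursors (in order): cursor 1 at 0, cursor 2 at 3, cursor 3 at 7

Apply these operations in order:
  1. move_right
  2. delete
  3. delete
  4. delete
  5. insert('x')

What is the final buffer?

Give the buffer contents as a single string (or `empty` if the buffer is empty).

After op 1 (move_right): buffer="zfgofof" (len 7), cursors c1@1 c2@4 c3@7, authorship .......
After op 2 (delete): buffer="fgfo" (len 4), cursors c1@0 c2@2 c3@4, authorship ....
After op 3 (delete): buffer="ff" (len 2), cursors c1@0 c2@1 c3@2, authorship ..
After op 4 (delete): buffer="" (len 0), cursors c1@0 c2@0 c3@0, authorship 
After op 5 (insert('x')): buffer="xxx" (len 3), cursors c1@3 c2@3 c3@3, authorship 123

Answer: xxx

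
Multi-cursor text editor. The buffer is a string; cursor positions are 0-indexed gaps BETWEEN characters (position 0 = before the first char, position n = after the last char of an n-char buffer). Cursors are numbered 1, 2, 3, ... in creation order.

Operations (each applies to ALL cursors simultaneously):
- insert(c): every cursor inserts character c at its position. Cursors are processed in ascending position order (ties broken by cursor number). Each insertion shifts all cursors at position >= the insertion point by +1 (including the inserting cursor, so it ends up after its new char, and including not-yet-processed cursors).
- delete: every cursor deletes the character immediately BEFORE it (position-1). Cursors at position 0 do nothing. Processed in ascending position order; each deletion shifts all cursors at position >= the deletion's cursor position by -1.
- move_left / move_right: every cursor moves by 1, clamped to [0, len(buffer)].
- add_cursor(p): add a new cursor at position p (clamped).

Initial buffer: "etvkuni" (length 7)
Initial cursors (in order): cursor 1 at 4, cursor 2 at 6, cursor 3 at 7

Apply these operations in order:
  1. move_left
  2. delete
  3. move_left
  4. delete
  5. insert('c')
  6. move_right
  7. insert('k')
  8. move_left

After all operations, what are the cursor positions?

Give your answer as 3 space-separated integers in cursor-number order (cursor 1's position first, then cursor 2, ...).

After op 1 (move_left): buffer="etvkuni" (len 7), cursors c1@3 c2@5 c3@6, authorship .......
After op 2 (delete): buffer="etki" (len 4), cursors c1@2 c2@3 c3@3, authorship ....
After op 3 (move_left): buffer="etki" (len 4), cursors c1@1 c2@2 c3@2, authorship ....
After op 4 (delete): buffer="ki" (len 2), cursors c1@0 c2@0 c3@0, authorship ..
After op 5 (insert('c')): buffer="cccki" (len 5), cursors c1@3 c2@3 c3@3, authorship 123..
After op 6 (move_right): buffer="cccki" (len 5), cursors c1@4 c2@4 c3@4, authorship 123..
After op 7 (insert('k')): buffer="ccckkkki" (len 8), cursors c1@7 c2@7 c3@7, authorship 123.123.
After op 8 (move_left): buffer="ccckkkki" (len 8), cursors c1@6 c2@6 c3@6, authorship 123.123.

Answer: 6 6 6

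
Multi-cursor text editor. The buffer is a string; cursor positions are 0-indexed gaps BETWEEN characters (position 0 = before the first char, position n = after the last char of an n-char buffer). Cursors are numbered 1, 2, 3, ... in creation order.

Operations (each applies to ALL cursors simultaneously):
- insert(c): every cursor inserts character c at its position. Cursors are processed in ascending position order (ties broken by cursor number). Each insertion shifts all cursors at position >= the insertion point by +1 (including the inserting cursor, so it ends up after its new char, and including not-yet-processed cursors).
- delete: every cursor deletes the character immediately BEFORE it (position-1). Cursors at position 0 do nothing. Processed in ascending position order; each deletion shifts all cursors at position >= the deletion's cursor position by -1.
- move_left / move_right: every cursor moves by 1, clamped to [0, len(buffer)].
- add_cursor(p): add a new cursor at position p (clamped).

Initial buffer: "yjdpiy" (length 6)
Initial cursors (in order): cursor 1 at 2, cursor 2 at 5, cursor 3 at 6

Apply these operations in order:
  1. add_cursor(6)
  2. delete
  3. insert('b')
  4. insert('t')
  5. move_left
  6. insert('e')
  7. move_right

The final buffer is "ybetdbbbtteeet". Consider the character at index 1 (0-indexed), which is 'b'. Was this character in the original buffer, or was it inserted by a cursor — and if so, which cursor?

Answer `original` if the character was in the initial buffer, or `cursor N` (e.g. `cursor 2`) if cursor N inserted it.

After op 1 (add_cursor(6)): buffer="yjdpiy" (len 6), cursors c1@2 c2@5 c3@6 c4@6, authorship ......
After op 2 (delete): buffer="yd" (len 2), cursors c1@1 c2@2 c3@2 c4@2, authorship ..
After op 3 (insert('b')): buffer="ybdbbb" (len 6), cursors c1@2 c2@6 c3@6 c4@6, authorship .1.234
After op 4 (insert('t')): buffer="ybtdbbbttt" (len 10), cursors c1@3 c2@10 c3@10 c4@10, authorship .11.234234
After op 5 (move_left): buffer="ybtdbbbttt" (len 10), cursors c1@2 c2@9 c3@9 c4@9, authorship .11.234234
After op 6 (insert('e')): buffer="ybetdbbbtteeet" (len 14), cursors c1@3 c2@13 c3@13 c4@13, authorship .111.234232344
After op 7 (move_right): buffer="ybetdbbbtteeet" (len 14), cursors c1@4 c2@14 c3@14 c4@14, authorship .111.234232344
Authorship (.=original, N=cursor N): . 1 1 1 . 2 3 4 2 3 2 3 4 4
Index 1: author = 1

Answer: cursor 1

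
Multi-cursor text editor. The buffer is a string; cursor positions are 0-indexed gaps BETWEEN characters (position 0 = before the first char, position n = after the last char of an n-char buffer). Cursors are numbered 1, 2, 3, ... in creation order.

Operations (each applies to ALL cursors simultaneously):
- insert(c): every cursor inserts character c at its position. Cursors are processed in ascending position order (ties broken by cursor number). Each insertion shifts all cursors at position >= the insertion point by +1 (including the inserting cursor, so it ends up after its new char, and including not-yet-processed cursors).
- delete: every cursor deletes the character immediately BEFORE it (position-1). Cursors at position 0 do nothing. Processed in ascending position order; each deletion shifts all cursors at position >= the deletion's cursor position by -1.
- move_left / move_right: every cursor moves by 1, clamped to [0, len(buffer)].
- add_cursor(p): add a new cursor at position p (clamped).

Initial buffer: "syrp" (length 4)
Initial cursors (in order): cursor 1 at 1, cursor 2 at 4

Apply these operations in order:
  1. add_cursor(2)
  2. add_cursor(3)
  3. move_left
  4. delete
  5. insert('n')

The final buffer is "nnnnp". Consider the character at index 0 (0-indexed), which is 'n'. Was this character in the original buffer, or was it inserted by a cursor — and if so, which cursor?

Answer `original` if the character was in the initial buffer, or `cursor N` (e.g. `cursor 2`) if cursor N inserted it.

Answer: cursor 1

Derivation:
After op 1 (add_cursor(2)): buffer="syrp" (len 4), cursors c1@1 c3@2 c2@4, authorship ....
After op 2 (add_cursor(3)): buffer="syrp" (len 4), cursors c1@1 c3@2 c4@3 c2@4, authorship ....
After op 3 (move_left): buffer="syrp" (len 4), cursors c1@0 c3@1 c4@2 c2@3, authorship ....
After op 4 (delete): buffer="p" (len 1), cursors c1@0 c2@0 c3@0 c4@0, authorship .
After op 5 (insert('n')): buffer="nnnnp" (len 5), cursors c1@4 c2@4 c3@4 c4@4, authorship 1234.
Authorship (.=original, N=cursor N): 1 2 3 4 .
Index 0: author = 1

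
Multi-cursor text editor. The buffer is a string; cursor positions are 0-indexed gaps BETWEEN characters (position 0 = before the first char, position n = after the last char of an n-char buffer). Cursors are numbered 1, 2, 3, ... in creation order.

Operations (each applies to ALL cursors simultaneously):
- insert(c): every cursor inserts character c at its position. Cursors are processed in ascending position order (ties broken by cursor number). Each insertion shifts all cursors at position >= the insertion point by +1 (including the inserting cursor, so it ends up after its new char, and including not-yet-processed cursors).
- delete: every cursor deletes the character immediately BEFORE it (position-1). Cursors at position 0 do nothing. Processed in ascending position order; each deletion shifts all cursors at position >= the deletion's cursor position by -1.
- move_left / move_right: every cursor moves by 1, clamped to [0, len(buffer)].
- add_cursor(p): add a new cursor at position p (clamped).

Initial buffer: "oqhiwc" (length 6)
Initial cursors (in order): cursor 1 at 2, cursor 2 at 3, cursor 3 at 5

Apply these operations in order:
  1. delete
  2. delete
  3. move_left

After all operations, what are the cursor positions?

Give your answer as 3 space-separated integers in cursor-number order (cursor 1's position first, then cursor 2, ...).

After op 1 (delete): buffer="oic" (len 3), cursors c1@1 c2@1 c3@2, authorship ...
After op 2 (delete): buffer="c" (len 1), cursors c1@0 c2@0 c3@0, authorship .
After op 3 (move_left): buffer="c" (len 1), cursors c1@0 c2@0 c3@0, authorship .

Answer: 0 0 0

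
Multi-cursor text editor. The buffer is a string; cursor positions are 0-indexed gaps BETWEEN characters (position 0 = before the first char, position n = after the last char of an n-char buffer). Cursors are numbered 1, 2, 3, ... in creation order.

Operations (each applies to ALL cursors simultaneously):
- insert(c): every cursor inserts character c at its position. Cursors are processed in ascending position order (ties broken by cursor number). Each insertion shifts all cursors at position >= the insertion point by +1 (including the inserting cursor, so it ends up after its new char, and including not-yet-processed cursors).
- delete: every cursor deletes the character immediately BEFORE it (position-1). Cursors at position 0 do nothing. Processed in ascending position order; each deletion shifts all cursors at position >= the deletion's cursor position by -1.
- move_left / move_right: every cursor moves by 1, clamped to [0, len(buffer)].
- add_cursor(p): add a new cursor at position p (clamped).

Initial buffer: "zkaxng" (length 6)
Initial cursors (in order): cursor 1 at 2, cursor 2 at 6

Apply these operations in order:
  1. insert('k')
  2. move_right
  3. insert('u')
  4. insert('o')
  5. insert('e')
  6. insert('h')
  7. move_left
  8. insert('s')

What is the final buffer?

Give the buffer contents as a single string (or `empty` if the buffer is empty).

Answer: zkkauoeshxngkuoesh

Derivation:
After op 1 (insert('k')): buffer="zkkaxngk" (len 8), cursors c1@3 c2@8, authorship ..1....2
After op 2 (move_right): buffer="zkkaxngk" (len 8), cursors c1@4 c2@8, authorship ..1....2
After op 3 (insert('u')): buffer="zkkauxngku" (len 10), cursors c1@5 c2@10, authorship ..1.1...22
After op 4 (insert('o')): buffer="zkkauoxngkuo" (len 12), cursors c1@6 c2@12, authorship ..1.11...222
After op 5 (insert('e')): buffer="zkkauoexngkuoe" (len 14), cursors c1@7 c2@14, authorship ..1.111...2222
After op 6 (insert('h')): buffer="zkkauoehxngkuoeh" (len 16), cursors c1@8 c2@16, authorship ..1.1111...22222
After op 7 (move_left): buffer="zkkauoehxngkuoeh" (len 16), cursors c1@7 c2@15, authorship ..1.1111...22222
After op 8 (insert('s')): buffer="zkkauoeshxngkuoesh" (len 18), cursors c1@8 c2@17, authorship ..1.11111...222222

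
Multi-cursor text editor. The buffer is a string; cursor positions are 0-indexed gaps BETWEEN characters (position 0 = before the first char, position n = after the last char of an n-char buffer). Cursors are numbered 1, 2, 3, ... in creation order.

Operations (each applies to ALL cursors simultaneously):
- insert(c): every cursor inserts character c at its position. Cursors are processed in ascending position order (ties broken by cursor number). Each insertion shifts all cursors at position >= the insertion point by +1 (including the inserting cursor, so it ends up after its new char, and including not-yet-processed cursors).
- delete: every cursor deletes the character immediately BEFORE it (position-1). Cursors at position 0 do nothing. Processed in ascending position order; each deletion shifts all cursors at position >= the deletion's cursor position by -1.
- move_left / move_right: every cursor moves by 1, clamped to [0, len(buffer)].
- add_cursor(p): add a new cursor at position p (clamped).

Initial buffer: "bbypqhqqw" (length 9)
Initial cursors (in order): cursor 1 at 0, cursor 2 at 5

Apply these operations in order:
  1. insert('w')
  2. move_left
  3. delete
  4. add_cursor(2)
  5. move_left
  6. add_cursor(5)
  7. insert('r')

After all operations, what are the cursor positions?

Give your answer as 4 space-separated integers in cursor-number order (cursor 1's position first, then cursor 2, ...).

Answer: 1 7 3 9

Derivation:
After op 1 (insert('w')): buffer="wbbypqwhqqw" (len 11), cursors c1@1 c2@7, authorship 1.....2....
After op 2 (move_left): buffer="wbbypqwhqqw" (len 11), cursors c1@0 c2@6, authorship 1.....2....
After op 3 (delete): buffer="wbbypwhqqw" (len 10), cursors c1@0 c2@5, authorship 1....2....
After op 4 (add_cursor(2)): buffer="wbbypwhqqw" (len 10), cursors c1@0 c3@2 c2@5, authorship 1....2....
After op 5 (move_left): buffer="wbbypwhqqw" (len 10), cursors c1@0 c3@1 c2@4, authorship 1....2....
After op 6 (add_cursor(5)): buffer="wbbypwhqqw" (len 10), cursors c1@0 c3@1 c2@4 c4@5, authorship 1....2....
After op 7 (insert('r')): buffer="rwrbbyrprwhqqw" (len 14), cursors c1@1 c3@3 c2@7 c4@9, authorship 113...2.42....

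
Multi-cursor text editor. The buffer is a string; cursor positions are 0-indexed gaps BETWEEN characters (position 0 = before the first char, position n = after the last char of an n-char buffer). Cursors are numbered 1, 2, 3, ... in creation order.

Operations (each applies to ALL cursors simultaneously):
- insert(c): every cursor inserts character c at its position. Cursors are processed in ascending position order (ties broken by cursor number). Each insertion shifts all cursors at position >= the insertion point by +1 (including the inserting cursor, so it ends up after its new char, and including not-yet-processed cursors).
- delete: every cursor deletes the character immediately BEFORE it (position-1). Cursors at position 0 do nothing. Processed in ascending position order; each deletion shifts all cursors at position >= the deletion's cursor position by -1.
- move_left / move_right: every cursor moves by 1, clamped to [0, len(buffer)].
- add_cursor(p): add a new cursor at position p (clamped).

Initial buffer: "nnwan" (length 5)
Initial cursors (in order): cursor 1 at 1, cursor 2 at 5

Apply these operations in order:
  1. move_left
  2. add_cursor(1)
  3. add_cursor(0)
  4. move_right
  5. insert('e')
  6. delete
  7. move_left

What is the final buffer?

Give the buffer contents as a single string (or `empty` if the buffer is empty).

Answer: nnwan

Derivation:
After op 1 (move_left): buffer="nnwan" (len 5), cursors c1@0 c2@4, authorship .....
After op 2 (add_cursor(1)): buffer="nnwan" (len 5), cursors c1@0 c3@1 c2@4, authorship .....
After op 3 (add_cursor(0)): buffer="nnwan" (len 5), cursors c1@0 c4@0 c3@1 c2@4, authorship .....
After op 4 (move_right): buffer="nnwan" (len 5), cursors c1@1 c4@1 c3@2 c2@5, authorship .....
After op 5 (insert('e')): buffer="neenewane" (len 9), cursors c1@3 c4@3 c3@5 c2@9, authorship .14.3...2
After op 6 (delete): buffer="nnwan" (len 5), cursors c1@1 c4@1 c3@2 c2@5, authorship .....
After op 7 (move_left): buffer="nnwan" (len 5), cursors c1@0 c4@0 c3@1 c2@4, authorship .....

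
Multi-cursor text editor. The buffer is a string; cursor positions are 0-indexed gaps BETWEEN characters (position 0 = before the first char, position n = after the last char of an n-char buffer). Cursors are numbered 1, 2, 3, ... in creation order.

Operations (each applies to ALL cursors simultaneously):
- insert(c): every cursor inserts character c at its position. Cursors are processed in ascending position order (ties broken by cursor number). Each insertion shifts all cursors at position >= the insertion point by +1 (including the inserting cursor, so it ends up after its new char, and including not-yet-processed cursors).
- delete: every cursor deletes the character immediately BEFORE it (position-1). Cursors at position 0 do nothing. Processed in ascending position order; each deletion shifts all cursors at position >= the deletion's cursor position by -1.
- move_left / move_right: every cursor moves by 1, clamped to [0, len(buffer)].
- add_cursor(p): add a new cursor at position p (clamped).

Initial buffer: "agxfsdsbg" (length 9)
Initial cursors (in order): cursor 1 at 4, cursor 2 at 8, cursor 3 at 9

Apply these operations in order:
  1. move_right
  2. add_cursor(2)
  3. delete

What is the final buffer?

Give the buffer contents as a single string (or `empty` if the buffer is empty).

Answer: axfds

Derivation:
After op 1 (move_right): buffer="agxfsdsbg" (len 9), cursors c1@5 c2@9 c3@9, authorship .........
After op 2 (add_cursor(2)): buffer="agxfsdsbg" (len 9), cursors c4@2 c1@5 c2@9 c3@9, authorship .........
After op 3 (delete): buffer="axfds" (len 5), cursors c4@1 c1@3 c2@5 c3@5, authorship .....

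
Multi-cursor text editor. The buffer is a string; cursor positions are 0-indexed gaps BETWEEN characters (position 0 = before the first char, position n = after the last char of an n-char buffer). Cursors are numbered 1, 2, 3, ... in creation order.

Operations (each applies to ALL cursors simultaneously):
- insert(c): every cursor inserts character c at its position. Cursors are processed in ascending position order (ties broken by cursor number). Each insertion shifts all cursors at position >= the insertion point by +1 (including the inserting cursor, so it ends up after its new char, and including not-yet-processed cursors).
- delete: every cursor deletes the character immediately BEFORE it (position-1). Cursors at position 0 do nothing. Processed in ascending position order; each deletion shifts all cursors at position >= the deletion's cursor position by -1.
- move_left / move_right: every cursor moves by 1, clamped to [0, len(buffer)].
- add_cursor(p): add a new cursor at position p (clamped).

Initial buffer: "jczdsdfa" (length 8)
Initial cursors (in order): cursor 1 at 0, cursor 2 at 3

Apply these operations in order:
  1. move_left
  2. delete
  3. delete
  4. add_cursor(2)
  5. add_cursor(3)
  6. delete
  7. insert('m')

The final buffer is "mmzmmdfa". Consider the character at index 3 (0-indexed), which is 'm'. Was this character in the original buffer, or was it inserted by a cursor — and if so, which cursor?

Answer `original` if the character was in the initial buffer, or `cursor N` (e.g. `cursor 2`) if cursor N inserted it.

After op 1 (move_left): buffer="jczdsdfa" (len 8), cursors c1@0 c2@2, authorship ........
After op 2 (delete): buffer="jzdsdfa" (len 7), cursors c1@0 c2@1, authorship .......
After op 3 (delete): buffer="zdsdfa" (len 6), cursors c1@0 c2@0, authorship ......
After op 4 (add_cursor(2)): buffer="zdsdfa" (len 6), cursors c1@0 c2@0 c3@2, authorship ......
After op 5 (add_cursor(3)): buffer="zdsdfa" (len 6), cursors c1@0 c2@0 c3@2 c4@3, authorship ......
After op 6 (delete): buffer="zdfa" (len 4), cursors c1@0 c2@0 c3@1 c4@1, authorship ....
After op 7 (insert('m')): buffer="mmzmmdfa" (len 8), cursors c1@2 c2@2 c3@5 c4@5, authorship 12.34...
Authorship (.=original, N=cursor N): 1 2 . 3 4 . . .
Index 3: author = 3

Answer: cursor 3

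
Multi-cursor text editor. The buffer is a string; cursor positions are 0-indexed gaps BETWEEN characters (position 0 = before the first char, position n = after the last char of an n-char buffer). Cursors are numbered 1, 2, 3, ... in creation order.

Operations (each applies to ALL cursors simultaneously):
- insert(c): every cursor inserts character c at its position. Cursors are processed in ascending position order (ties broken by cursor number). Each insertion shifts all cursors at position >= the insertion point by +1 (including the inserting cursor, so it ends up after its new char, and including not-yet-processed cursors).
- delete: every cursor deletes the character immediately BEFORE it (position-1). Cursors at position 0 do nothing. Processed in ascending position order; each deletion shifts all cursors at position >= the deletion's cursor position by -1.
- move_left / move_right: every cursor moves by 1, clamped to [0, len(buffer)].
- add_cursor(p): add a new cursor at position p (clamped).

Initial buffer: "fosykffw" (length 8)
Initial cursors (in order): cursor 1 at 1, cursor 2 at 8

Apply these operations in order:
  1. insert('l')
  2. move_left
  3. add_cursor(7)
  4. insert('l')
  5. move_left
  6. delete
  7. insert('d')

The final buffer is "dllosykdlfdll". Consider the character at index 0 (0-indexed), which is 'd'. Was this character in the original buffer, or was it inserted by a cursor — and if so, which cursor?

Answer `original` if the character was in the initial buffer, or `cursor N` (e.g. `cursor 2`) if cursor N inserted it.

Answer: cursor 1

Derivation:
After op 1 (insert('l')): buffer="flosykffwl" (len 10), cursors c1@2 c2@10, authorship .1.......2
After op 2 (move_left): buffer="flosykffwl" (len 10), cursors c1@1 c2@9, authorship .1.......2
After op 3 (add_cursor(7)): buffer="flosykffwl" (len 10), cursors c1@1 c3@7 c2@9, authorship .1.......2
After op 4 (insert('l')): buffer="fllosykflfwll" (len 13), cursors c1@2 c3@9 c2@12, authorship .11.....3..22
After op 5 (move_left): buffer="fllosykflfwll" (len 13), cursors c1@1 c3@8 c2@11, authorship .11.....3..22
After op 6 (delete): buffer="llosyklfll" (len 10), cursors c1@0 c3@6 c2@8, authorship 11....3.22
After op 7 (insert('d')): buffer="dllosykdlfdll" (len 13), cursors c1@1 c3@8 c2@11, authorship 111....33.222
Authorship (.=original, N=cursor N): 1 1 1 . . . . 3 3 . 2 2 2
Index 0: author = 1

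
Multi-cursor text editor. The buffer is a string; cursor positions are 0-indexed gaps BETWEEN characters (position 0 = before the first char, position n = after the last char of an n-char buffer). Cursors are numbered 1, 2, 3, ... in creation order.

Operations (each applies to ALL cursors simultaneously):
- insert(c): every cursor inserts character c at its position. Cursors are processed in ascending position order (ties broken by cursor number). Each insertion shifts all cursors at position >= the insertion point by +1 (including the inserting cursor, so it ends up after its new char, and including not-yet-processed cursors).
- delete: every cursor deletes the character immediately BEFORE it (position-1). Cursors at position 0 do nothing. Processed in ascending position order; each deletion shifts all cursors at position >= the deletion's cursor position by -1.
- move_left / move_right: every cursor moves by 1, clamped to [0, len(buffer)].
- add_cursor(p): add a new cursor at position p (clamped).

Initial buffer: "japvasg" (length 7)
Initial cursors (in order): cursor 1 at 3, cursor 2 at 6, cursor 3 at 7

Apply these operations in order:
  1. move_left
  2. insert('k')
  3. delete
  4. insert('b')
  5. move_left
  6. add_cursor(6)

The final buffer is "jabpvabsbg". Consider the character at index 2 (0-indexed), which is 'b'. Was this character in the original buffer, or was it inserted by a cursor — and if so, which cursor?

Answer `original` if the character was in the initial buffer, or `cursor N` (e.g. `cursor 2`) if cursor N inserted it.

Answer: cursor 1

Derivation:
After op 1 (move_left): buffer="japvasg" (len 7), cursors c1@2 c2@5 c3@6, authorship .......
After op 2 (insert('k')): buffer="jakpvakskg" (len 10), cursors c1@3 c2@7 c3@9, authorship ..1...2.3.
After op 3 (delete): buffer="japvasg" (len 7), cursors c1@2 c2@5 c3@6, authorship .......
After op 4 (insert('b')): buffer="jabpvabsbg" (len 10), cursors c1@3 c2@7 c3@9, authorship ..1...2.3.
After op 5 (move_left): buffer="jabpvabsbg" (len 10), cursors c1@2 c2@6 c3@8, authorship ..1...2.3.
After op 6 (add_cursor(6)): buffer="jabpvabsbg" (len 10), cursors c1@2 c2@6 c4@6 c3@8, authorship ..1...2.3.
Authorship (.=original, N=cursor N): . . 1 . . . 2 . 3 .
Index 2: author = 1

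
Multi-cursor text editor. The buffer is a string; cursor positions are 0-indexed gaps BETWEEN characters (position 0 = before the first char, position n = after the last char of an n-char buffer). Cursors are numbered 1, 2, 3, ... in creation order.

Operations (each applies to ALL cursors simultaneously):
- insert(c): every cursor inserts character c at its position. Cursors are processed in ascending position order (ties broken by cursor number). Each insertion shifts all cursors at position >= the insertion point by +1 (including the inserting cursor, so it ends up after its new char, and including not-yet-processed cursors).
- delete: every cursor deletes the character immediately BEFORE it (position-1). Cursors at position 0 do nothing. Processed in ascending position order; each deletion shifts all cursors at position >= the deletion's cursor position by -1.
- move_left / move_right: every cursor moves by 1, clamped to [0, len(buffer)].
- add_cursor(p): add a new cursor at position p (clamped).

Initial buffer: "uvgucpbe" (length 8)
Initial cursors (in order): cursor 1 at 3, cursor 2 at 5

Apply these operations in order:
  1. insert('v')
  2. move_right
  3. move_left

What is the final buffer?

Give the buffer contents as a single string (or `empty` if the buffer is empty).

After op 1 (insert('v')): buffer="uvgvucvpbe" (len 10), cursors c1@4 c2@7, authorship ...1..2...
After op 2 (move_right): buffer="uvgvucvpbe" (len 10), cursors c1@5 c2@8, authorship ...1..2...
After op 3 (move_left): buffer="uvgvucvpbe" (len 10), cursors c1@4 c2@7, authorship ...1..2...

Answer: uvgvucvpbe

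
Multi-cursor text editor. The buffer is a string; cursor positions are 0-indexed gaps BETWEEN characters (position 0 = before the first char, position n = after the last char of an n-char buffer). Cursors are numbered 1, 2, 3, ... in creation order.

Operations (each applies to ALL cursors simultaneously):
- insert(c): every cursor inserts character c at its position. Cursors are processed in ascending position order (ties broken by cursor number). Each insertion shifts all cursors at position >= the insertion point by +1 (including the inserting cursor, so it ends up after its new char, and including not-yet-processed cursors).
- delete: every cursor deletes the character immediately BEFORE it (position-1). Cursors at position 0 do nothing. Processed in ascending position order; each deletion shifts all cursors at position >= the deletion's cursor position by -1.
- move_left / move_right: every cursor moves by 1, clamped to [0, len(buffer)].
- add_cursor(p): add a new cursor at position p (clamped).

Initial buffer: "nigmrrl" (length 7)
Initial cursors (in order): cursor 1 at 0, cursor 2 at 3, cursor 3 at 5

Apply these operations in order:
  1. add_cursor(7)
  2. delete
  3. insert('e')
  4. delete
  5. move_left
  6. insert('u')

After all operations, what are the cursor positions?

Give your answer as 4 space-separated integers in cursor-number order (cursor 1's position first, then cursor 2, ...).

After op 1 (add_cursor(7)): buffer="nigmrrl" (len 7), cursors c1@0 c2@3 c3@5 c4@7, authorship .......
After op 2 (delete): buffer="nimr" (len 4), cursors c1@0 c2@2 c3@3 c4@4, authorship ....
After op 3 (insert('e')): buffer="eniemere" (len 8), cursors c1@1 c2@4 c3@6 c4@8, authorship 1..2.3.4
After op 4 (delete): buffer="nimr" (len 4), cursors c1@0 c2@2 c3@3 c4@4, authorship ....
After op 5 (move_left): buffer="nimr" (len 4), cursors c1@0 c2@1 c3@2 c4@3, authorship ....
After op 6 (insert('u')): buffer="unuiumur" (len 8), cursors c1@1 c2@3 c3@5 c4@7, authorship 1.2.3.4.

Answer: 1 3 5 7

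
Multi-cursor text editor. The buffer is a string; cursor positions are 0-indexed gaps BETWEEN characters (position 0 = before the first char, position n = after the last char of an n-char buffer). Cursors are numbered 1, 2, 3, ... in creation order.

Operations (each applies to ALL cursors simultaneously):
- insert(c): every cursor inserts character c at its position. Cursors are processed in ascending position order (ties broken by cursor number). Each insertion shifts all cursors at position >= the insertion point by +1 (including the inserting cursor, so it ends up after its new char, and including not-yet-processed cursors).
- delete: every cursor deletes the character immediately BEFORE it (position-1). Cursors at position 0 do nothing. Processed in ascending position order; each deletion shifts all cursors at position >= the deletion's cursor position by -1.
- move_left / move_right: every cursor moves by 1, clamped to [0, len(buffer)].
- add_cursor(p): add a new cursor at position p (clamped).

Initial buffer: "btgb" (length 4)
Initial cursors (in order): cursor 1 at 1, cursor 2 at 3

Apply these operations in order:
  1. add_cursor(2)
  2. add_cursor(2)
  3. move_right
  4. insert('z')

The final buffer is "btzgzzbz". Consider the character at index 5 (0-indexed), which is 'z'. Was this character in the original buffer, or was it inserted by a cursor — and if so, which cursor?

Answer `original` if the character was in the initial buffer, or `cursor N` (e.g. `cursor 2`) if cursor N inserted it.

Answer: cursor 4

Derivation:
After op 1 (add_cursor(2)): buffer="btgb" (len 4), cursors c1@1 c3@2 c2@3, authorship ....
After op 2 (add_cursor(2)): buffer="btgb" (len 4), cursors c1@1 c3@2 c4@2 c2@3, authorship ....
After op 3 (move_right): buffer="btgb" (len 4), cursors c1@2 c3@3 c4@3 c2@4, authorship ....
After op 4 (insert('z')): buffer="btzgzzbz" (len 8), cursors c1@3 c3@6 c4@6 c2@8, authorship ..1.34.2
Authorship (.=original, N=cursor N): . . 1 . 3 4 . 2
Index 5: author = 4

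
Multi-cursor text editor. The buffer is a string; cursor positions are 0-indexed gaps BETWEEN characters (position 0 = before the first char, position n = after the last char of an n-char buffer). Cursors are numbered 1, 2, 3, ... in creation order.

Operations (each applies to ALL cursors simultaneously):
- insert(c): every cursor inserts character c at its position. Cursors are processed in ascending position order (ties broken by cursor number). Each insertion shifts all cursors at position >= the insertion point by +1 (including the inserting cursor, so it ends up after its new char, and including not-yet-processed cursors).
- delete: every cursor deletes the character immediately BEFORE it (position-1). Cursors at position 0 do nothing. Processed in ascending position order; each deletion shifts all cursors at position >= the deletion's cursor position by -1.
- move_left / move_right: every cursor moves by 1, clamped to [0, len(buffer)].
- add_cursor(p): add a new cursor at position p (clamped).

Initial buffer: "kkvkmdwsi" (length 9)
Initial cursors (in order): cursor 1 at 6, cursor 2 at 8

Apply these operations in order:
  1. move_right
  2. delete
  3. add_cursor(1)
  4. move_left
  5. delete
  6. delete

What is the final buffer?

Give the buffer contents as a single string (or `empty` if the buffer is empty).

After op 1 (move_right): buffer="kkvkmdwsi" (len 9), cursors c1@7 c2@9, authorship .........
After op 2 (delete): buffer="kkvkmds" (len 7), cursors c1@6 c2@7, authorship .......
After op 3 (add_cursor(1)): buffer="kkvkmds" (len 7), cursors c3@1 c1@6 c2@7, authorship .......
After op 4 (move_left): buffer="kkvkmds" (len 7), cursors c3@0 c1@5 c2@6, authorship .......
After op 5 (delete): buffer="kkvks" (len 5), cursors c3@0 c1@4 c2@4, authorship .....
After op 6 (delete): buffer="kks" (len 3), cursors c3@0 c1@2 c2@2, authorship ...

Answer: kks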